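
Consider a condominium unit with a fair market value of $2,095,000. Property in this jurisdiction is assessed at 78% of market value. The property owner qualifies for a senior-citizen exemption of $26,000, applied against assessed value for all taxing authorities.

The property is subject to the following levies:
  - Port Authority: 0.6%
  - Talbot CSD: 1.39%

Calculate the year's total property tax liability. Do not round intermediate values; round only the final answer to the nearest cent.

Assessed value = $2,095,000 × 0.78 = $1,634,100
Taxable value = $1,634,100 − $26,000 = $1,608,100
Port Authority: $1,608,100 × 0.006 = $9,648.6
Talbot CSD: $1,608,100 × 0.0139 = $22,352.59
Total = $9,648.6 + $22,352.59 = $32,001.19

$32,001.19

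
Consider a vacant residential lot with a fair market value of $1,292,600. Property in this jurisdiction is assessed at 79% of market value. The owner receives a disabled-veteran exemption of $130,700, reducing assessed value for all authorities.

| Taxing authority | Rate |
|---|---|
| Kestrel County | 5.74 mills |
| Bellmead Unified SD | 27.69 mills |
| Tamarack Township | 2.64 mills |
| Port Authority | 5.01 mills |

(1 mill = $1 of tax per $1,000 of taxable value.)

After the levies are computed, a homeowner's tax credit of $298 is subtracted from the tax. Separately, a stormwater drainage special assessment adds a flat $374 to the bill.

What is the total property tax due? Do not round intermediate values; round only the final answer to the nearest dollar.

$36,656

Assessed value = $1,292,600 × 0.79 = $1,021,154
Taxable value = $1,021,154 − $130,700 = $890,454
Kestrel County: $890,454 × 0.00574 = $5,111.20596
Bellmead Unified SD: $890,454 × 0.02769 = $24,656.67126
Tamarack Township: $890,454 × 0.00264 = $2,350.79856
Port Authority: $890,454 × 0.00501 = $4,461.17454
Levies subtotal = $36,579.85032
After credit = $36,579.85032 − $298 = $36,281.85032
Total = $36,281.85032 + $374 = $36,655.85032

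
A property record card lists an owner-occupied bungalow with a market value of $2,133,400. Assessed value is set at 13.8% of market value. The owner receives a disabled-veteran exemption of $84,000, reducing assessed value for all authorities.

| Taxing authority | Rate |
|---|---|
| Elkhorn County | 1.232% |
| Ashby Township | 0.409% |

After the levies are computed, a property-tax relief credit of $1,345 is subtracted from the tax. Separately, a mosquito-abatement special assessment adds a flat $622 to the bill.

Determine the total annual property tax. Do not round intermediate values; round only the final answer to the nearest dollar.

$2,730

Assessed value = $2,133,400 × 0.138 = $294,409.2
Taxable value = $294,409.2 − $84,000 = $210,409.2
Elkhorn County: $210,409.2 × 0.01232 = $2,592.241344
Ashby Township: $210,409.2 × 0.00409 = $860.573628
Levies subtotal = $3,452.814972
After credit = $3,452.814972 − $1,345 = $2,107.814972
Total = $2,107.814972 + $622 = $2,729.814972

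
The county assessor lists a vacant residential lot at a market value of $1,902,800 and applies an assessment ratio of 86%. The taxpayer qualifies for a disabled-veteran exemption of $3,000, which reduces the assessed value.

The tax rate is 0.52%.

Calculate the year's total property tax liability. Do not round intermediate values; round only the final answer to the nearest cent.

Assessed value = $1,902,800 × 0.86 = $1,636,408
Taxable value = $1,636,408 − $3,000 = $1,633,408
Tax = $1,633,408 × 0.0052 = $8,493.7216

$8,493.72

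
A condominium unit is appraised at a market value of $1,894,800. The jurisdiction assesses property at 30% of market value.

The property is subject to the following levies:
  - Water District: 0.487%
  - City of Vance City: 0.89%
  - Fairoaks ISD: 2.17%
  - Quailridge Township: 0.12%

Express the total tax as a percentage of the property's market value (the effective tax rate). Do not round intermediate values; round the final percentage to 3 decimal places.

1.100%

Assessed value = $1,894,800 × 0.3 = $568,440
Water District: $568,440 × 0.00487 = $2,768.3028
City of Vance City: $568,440 × 0.0089 = $5,059.116
Fairoaks ISD: $568,440 × 0.0217 = $12,335.148
Quailridge Township: $568,440 × 0.0012 = $682.128
Total tax = $20,844.6948
Effective rate = $20,844.6948 ÷ $1,894,800 = 1.100% of market value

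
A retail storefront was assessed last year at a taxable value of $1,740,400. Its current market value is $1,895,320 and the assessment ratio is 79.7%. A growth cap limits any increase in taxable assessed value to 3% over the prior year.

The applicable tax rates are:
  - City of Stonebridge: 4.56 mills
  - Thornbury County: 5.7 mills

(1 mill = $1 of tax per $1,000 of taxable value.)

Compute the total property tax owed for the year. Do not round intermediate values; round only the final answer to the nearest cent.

Uncapped assessed value = $1,895,320 × 0.797 = $1,510,570.04
Cap limit = $1,740,400 × 1.03 = $1,792,612
Taxable assessed value = min($1,510,570.04, $1,792,612) = $1,510,570.04 (cap does not bind)
City of Stonebridge: $1,510,570.04 × 0.00456 = $6,888.1993824
Thornbury County: $1,510,570.04 × 0.0057 = $8,610.249228
Total = $15,498.4486104

$15,498.45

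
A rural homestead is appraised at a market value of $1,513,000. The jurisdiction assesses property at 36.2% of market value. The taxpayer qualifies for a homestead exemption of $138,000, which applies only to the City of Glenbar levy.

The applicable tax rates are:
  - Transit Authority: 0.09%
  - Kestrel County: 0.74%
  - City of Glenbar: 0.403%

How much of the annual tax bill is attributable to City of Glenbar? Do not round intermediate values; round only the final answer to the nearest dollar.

$1,651

Assessed value = $1,513,000 × 0.362 = $547,706
City of Glenbar taxable value = $547,706 − $138,000 = $409,706
City of Glenbar levy = $409,706 × 0.00403 = $1,651.11518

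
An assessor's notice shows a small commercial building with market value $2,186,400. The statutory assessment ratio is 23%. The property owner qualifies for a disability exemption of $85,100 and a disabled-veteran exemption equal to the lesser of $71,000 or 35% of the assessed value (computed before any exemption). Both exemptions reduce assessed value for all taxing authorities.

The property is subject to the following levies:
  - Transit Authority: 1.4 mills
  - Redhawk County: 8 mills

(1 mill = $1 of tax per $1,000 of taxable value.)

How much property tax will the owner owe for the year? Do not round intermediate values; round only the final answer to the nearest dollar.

Assessed value = $2,186,400 × 0.23 = $502,872
Disabled-veteran exemption = min($71,000, 35% × $502,872) = min($71,000, $176,005.2) = $71,000 (dollar cap binds)
Taxable value = $502,872 − $85,100 − $71,000 = $346,772
Transit Authority: $346,772 × 0.0014 = $485.4808
Redhawk County: $346,772 × 0.008 = $2,774.176
Total = $3,259.6568

$3,260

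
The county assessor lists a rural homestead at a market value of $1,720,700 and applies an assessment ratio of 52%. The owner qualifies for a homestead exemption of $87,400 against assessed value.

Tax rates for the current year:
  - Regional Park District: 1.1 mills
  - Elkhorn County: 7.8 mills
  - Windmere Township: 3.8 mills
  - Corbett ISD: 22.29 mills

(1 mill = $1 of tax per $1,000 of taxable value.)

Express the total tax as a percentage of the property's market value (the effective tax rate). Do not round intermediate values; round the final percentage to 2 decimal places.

1.64%

Assessed value = $1,720,700 × 0.52 = $894,764
Taxable value = $894,764 − $87,400 = $807,364
Regional Park District: $807,364 × 0.0011 = $888.1004
Elkhorn County: $807,364 × 0.0078 = $6,297.4392
Windmere Township: $807,364 × 0.0038 = $3,067.9832
Corbett ISD: $807,364 × 0.02229 = $17,996.14356
Total tax = $28,249.66636
Effective rate = $28,249.66636 ÷ $1,720,700 = 1.64% of market value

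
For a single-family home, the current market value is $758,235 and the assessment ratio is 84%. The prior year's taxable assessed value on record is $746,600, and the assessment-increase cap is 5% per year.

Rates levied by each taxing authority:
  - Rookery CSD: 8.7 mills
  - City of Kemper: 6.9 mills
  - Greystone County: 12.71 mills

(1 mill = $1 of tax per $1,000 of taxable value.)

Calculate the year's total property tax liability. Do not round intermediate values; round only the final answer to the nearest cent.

Uncapped assessed value = $758,235 × 0.84 = $636,917.4
Cap limit = $746,600 × 1.05 = $783,930
Taxable assessed value = min($636,917.4, $783,930) = $636,917.4 (cap does not bind)
Rookery CSD: $636,917.4 × 0.0087 = $5,541.18138
City of Kemper: $636,917.4 × 0.0069 = $4,394.73006
Greystone County: $636,917.4 × 0.01271 = $8,095.220154
Total = $18,031.131594

$18,031.13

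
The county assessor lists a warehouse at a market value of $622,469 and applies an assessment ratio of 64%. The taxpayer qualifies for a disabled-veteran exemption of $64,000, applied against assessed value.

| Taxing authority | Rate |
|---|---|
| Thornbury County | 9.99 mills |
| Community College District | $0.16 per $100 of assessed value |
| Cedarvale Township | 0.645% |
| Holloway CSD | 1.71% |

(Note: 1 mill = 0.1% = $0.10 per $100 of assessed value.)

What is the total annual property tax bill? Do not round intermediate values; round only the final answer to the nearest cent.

$11,750.12

Assessed value = $622,469 × 0.64 = $398,380.16
Taxable value = $398,380.16 − $64,000 = $334,380.16
Thornbury County: $334,380.16 × 0.00999 = $3,340.4577984
Community College District: $334,380.16 × 0.0016 = $535.008256
Cedarvale Township: $334,380.16 × 0.00645 = $2,156.752032
Holloway CSD: $334,380.16 × 0.0171 = $5,717.900736
Total = $11,750.1188224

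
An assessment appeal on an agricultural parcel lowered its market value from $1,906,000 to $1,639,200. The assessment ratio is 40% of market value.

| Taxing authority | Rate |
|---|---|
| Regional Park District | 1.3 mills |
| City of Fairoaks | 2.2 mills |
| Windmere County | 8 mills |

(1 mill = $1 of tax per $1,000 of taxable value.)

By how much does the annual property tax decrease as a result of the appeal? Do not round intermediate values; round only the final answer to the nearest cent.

Old assessed value = $1,906,000 × 0.4 = $762,400
New assessed value = $1,639,200 × 0.4 = $655,680
Combined rate = 0.0013 + 0.0022 + 0.008 = 0.0115
Old tax = $762,400 × 0.0115 = $8,767.6
New tax = $655,680 × 0.0115 = $7,540.32
Reduction = $8,767.6 − $7,540.32 = $1,227.28

$1,227.28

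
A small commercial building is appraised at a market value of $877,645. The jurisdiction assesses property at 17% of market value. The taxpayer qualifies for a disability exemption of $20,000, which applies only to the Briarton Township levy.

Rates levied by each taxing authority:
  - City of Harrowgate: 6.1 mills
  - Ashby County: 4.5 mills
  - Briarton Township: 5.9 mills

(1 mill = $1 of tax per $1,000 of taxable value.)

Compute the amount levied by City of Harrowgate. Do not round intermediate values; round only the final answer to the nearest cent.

$910.12

Assessed value = $877,645 × 0.17 = $149,199.65
City of Harrowgate taxable value = $149,199.65 (exemption does not apply)
City of Harrowgate levy = $149,199.65 × 0.0061 = $910.117865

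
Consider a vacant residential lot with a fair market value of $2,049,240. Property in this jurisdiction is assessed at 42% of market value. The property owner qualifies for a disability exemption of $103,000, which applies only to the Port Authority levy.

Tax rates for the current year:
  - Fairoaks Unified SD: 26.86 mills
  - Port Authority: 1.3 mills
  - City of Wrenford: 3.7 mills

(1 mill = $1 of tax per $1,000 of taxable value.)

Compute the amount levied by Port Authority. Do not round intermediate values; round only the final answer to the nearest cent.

$984.99

Assessed value = $2,049,240 × 0.42 = $860,680.8
Port Authority taxable value = $860,680.8 − $103,000 = $757,680.8
Port Authority levy = $757,680.8 × 0.0013 = $984.98504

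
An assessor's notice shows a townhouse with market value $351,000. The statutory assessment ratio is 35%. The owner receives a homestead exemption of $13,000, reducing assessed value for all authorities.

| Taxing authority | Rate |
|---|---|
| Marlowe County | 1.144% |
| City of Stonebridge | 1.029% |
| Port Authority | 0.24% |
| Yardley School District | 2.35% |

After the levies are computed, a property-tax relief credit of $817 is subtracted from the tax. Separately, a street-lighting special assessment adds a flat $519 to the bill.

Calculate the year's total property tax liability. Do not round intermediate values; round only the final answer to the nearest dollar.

$4,934

Assessed value = $351,000 × 0.35 = $122,850
Taxable value = $122,850 − $13,000 = $109,850
Marlowe County: $109,850 × 0.01144 = $1,256.684
City of Stonebridge: $109,850 × 0.01029 = $1,130.3565
Port Authority: $109,850 × 0.0024 = $263.64
Yardley School District: $109,850 × 0.0235 = $2,581.475
Levies subtotal = $5,232.1555
After credit = $5,232.1555 − $817 = $4,415.1555
Total = $4,415.1555 + $519 = $4,934.1555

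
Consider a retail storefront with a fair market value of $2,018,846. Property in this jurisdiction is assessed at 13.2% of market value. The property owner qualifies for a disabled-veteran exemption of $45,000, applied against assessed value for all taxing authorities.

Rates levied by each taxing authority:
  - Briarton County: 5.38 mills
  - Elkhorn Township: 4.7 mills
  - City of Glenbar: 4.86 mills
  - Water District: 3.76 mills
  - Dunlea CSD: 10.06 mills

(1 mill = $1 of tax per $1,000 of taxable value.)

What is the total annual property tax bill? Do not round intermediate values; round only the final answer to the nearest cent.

$6,369.99

Assessed value = $2,018,846 × 0.132 = $266,487.672
Taxable value = $266,487.672 − $45,000 = $221,487.672
Briarton County: $221,487.672 × 0.00538 = $1,191.60367536
Elkhorn Township: $221,487.672 × 0.0047 = $1,040.9920584
City of Glenbar: $221,487.672 × 0.00486 = $1,076.43008592
Water District: $221,487.672 × 0.00376 = $832.79364672
Dunlea CSD: $221,487.672 × 0.01006 = $2,228.16598032
Total = $1,191.60367536 + $1,040.9920584 + $1,076.43008592 + $832.79364672 + $2,228.16598032 = $6,369.98544672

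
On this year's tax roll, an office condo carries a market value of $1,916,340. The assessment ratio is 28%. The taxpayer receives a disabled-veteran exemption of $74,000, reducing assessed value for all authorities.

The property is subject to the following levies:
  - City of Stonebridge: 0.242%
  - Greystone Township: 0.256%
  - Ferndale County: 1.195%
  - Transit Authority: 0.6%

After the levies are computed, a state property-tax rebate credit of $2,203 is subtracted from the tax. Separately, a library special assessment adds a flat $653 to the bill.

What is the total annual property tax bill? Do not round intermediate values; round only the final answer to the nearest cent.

Assessed value = $1,916,340 × 0.28 = $536,575.2
Taxable value = $536,575.2 − $74,000 = $462,575.2
City of Stonebridge: $462,575.2 × 0.00242 = $1,119.431984
Greystone Township: $462,575.2 × 0.00256 = $1,184.192512
Ferndale County: $462,575.2 × 0.01195 = $5,527.77364
Transit Authority: $462,575.2 × 0.006 = $2,775.4512
Levies subtotal = $10,606.849336
After credit = $10,606.849336 − $2,203 = $8,403.849336
Total = $8,403.849336 + $653 = $9,056.849336

$9,056.85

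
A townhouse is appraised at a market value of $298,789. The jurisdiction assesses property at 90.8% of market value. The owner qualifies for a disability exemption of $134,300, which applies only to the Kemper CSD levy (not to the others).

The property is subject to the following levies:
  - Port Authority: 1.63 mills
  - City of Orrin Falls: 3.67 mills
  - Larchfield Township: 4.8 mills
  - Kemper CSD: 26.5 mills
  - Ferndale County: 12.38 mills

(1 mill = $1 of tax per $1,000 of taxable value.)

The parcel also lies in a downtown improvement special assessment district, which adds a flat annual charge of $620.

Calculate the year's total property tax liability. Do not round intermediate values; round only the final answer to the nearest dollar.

Assessed value = $298,789 × 0.908 = $271,300.412
Port Authority: $271,300.412 × 0.00163 = $442.21967156
City of Orrin Falls: $271,300.412 × 0.00367 = $995.67251204
Larchfield Township: $271,300.412 × 0.0048 = $1,302.2419776
Kemper CSD: ($271,300.412 − $134,300) × 0.0265 = $137,000.412 × 0.0265 = $3,630.510918
Ferndale County: $271,300.412 × 0.01238 = $3,358.69910056
Levies subtotal = $9,729.34417976
Total = $9,729.34417976 + $620 = $10,349.34417976

$10,349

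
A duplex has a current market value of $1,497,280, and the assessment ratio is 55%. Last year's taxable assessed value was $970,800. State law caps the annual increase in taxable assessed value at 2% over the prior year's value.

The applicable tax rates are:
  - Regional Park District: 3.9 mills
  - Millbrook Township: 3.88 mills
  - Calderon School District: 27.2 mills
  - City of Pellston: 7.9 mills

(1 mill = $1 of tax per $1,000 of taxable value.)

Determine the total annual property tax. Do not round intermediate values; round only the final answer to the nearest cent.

$35,311.85

Uncapped assessed value = $1,497,280 × 0.55 = $823,504
Cap limit = $970,800 × 1.02 = $990,216
Taxable assessed value = min($823,504, $990,216) = $823,504 (cap does not bind)
Regional Park District: $823,504 × 0.0039 = $3,211.6656
Millbrook Township: $823,504 × 0.00388 = $3,195.19552
Calderon School District: $823,504 × 0.0272 = $22,399.3088
City of Pellston: $823,504 × 0.0079 = $6,505.6816
Total = $35,311.85152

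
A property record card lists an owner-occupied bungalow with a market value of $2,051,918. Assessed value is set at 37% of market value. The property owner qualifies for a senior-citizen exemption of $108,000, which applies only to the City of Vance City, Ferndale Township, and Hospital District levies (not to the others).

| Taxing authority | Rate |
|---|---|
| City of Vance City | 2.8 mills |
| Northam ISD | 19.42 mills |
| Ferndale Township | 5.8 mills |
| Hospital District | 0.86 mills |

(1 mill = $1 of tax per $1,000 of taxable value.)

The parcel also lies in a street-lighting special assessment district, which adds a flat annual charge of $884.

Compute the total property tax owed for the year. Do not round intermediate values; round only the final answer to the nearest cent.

Assessed value = $2,051,918 × 0.37 = $759,209.66
City of Vance City: ($759,209.66 − $108,000) × 0.0028 = $651,209.66 × 0.0028 = $1,823.387048
Northam ISD: $759,209.66 × 0.01942 = $14,743.8515972
Ferndale Township: ($759,209.66 − $108,000) × 0.0058 = $651,209.66 × 0.0058 = $3,777.016028
Hospital District: ($759,209.66 − $108,000) × 0.00086 = $651,209.66 × 0.00086 = $560.0403076
Levies subtotal = $20,904.2949808
Total = $20,904.2949808 + $884 = $21,788.2949808

$21,788.29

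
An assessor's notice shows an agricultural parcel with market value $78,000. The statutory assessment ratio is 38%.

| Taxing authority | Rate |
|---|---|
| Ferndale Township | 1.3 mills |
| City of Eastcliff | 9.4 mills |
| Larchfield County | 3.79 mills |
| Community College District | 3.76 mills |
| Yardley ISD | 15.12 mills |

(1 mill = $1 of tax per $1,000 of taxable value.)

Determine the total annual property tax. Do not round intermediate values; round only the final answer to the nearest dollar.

$989

Assessed value = $78,000 × 0.38 = $29,640
Ferndale Township: $29,640 × 0.0013 = $38.532
City of Eastcliff: $29,640 × 0.0094 = $278.616
Larchfield County: $29,640 × 0.00379 = $112.3356
Community College District: $29,640 × 0.00376 = $111.4464
Yardley ISD: $29,640 × 0.01512 = $448.1568
Total = $38.532 + $278.616 + $112.3356 + $111.4464 + $448.1568 = $989.0868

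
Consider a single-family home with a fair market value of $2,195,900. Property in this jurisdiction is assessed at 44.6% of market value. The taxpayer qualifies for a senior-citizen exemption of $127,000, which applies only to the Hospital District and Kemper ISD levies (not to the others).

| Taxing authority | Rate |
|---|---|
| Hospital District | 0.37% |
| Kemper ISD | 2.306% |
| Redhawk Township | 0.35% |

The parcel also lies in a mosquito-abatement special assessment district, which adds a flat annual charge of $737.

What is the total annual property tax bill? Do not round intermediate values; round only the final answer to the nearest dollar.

$26,974

Assessed value = $2,195,900 × 0.446 = $979,371.4
Hospital District: ($979,371.4 − $127,000) × 0.0037 = $852,371.4 × 0.0037 = $3,153.77418
Kemper ISD: ($979,371.4 − $127,000) × 0.02306 = $852,371.4 × 0.02306 = $19,655.684484
Redhawk Township: $979,371.4 × 0.0035 = $3,427.7999
Levies subtotal = $26,237.258564
Total = $26,237.258564 + $737 = $26,974.258564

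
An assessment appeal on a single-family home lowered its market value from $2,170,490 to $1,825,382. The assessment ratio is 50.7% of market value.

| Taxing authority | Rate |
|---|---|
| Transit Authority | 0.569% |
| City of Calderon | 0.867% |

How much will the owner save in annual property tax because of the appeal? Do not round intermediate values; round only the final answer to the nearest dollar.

Old assessed value = $2,170,490 × 0.507 = $1,100,438.43
New assessed value = $1,825,382 × 0.507 = $925,468.674
Combined rate = 0.00569 + 0.00867 = 0.01436
Old tax = $1,100,438.43 × 0.01436 = $15,802.2958548
New tax = $925,468.674 × 0.01436 = $13,289.73015864
Reduction = $15,802.2958548 − $13,289.73015864 = $2,512.56569616

$2,513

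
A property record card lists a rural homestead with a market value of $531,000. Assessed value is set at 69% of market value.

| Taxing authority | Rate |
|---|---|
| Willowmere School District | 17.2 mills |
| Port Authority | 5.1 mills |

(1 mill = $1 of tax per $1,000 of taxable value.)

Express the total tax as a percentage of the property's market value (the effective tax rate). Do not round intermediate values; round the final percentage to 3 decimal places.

1.539%

Assessed value = $531,000 × 0.69 = $366,390
Willowmere School District: $366,390 × 0.0172 = $6,301.908
Port Authority: $366,390 × 0.0051 = $1,868.589
Total tax = $8,170.497
Effective rate = $8,170.497 ÷ $531,000 = 1.539% of market value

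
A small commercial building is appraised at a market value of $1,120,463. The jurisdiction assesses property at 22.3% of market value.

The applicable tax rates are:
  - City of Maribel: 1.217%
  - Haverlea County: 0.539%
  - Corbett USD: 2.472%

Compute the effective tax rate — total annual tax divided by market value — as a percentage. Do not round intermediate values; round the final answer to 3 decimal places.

Assessed value = $1,120,463 × 0.223 = $249,863.249
City of Maribel: $249,863.249 × 0.01217 = $3,040.83574033
Haverlea County: $249,863.249 × 0.00539 = $1,346.76291211
Corbett USD: $249,863.249 × 0.02472 = $6,176.61951528
Total tax = $10,564.21816772
Effective rate = $10,564.21816772 ÷ $1,120,463 = 0.943% of market value

0.943%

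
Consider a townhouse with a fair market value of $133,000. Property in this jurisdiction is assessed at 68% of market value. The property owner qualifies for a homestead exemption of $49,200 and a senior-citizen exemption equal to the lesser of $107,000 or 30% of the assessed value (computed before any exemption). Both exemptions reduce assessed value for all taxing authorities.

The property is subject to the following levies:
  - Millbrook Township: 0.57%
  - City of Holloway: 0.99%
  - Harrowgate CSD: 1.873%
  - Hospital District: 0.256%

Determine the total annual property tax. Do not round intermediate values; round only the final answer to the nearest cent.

Assessed value = $133,000 × 0.68 = $90,440
Senior-citizen exemption = min($107,000, 30% × $90,440) = min($107,000, $27,132) = $27,132 (percentage binds)
Taxable value = $90,440 − $49,200 − $27,132 = $14,108
Millbrook Township: $14,108 × 0.0057 = $80.4156
City of Holloway: $14,108 × 0.0099 = $139.6692
Harrowgate CSD: $14,108 × 0.01873 = $264.24284
Hospital District: $14,108 × 0.00256 = $36.11648
Total = $520.44412

$520.44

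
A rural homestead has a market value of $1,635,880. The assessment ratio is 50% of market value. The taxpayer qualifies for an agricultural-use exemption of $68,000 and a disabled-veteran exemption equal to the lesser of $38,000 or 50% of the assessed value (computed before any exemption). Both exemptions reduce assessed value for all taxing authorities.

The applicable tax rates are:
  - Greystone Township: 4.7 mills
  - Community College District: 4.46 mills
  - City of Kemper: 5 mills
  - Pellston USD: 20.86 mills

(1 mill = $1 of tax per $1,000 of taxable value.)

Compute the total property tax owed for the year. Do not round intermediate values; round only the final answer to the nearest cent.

Assessed value = $1,635,880 × 0.5 = $817,940
Disabled-veteran exemption = min($38,000, 50% × $817,940) = min($38,000, $408,970) = $38,000 (dollar cap binds)
Taxable value = $817,940 − $68,000 − $38,000 = $711,940
Greystone Township: $711,940 × 0.0047 = $3,346.118
Community College District: $711,940 × 0.00446 = $3,175.2524
City of Kemper: $711,940 × 0.005 = $3,559.7
Pellston USD: $711,940 × 0.02086 = $14,851.0684
Total = $24,932.1388

$24,932.14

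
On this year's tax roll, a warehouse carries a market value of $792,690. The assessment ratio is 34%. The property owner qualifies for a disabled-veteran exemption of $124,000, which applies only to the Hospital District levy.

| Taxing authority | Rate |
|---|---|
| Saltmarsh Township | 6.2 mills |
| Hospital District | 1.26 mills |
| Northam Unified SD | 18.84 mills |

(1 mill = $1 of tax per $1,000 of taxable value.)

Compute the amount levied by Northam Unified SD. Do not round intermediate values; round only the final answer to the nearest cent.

Assessed value = $792,690 × 0.34 = $269,514.6
Northam Unified SD taxable value = $269,514.6 (exemption does not apply)
Northam Unified SD levy = $269,514.6 × 0.01884 = $5,077.655064

$5,077.66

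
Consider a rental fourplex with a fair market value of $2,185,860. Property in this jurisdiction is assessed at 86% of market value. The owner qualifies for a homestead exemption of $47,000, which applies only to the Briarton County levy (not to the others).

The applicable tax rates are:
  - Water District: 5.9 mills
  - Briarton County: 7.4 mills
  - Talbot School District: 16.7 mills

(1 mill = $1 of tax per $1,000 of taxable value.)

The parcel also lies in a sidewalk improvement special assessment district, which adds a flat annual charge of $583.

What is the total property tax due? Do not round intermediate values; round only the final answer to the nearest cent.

$56,630.39

Assessed value = $2,185,860 × 0.86 = $1,879,839.6
Water District: $1,879,839.6 × 0.0059 = $11,091.05364
Briarton County: ($1,879,839.6 − $47,000) × 0.0074 = $1,832,839.6 × 0.0074 = $13,563.01304
Talbot School District: $1,879,839.6 × 0.0167 = $31,393.32132
Levies subtotal = $56,047.388
Total = $56,047.388 + $583 = $56,630.388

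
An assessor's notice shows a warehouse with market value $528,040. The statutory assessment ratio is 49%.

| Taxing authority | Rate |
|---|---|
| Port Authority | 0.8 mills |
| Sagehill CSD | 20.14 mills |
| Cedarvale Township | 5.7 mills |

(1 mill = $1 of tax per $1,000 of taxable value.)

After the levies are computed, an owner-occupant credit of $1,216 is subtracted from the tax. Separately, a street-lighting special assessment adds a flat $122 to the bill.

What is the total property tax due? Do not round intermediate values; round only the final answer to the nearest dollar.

Assessed value = $528,040 × 0.49 = $258,739.6
Port Authority: $258,739.6 × 0.0008 = $206.99168
Sagehill CSD: $258,739.6 × 0.02014 = $5,211.015544
Cedarvale Township: $258,739.6 × 0.0057 = $1,474.81572
Levies subtotal = $6,892.822944
After credit = $6,892.822944 − $1,216 = $5,676.822944
Total = $5,676.822944 + $122 = $5,798.822944

$5,799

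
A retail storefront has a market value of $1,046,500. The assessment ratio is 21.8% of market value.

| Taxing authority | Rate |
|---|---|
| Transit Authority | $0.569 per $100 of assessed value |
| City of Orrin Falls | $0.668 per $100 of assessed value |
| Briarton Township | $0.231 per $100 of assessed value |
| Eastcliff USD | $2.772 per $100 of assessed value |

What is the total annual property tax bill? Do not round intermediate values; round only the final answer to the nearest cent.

Assessed value = $1,046,500 × 0.218 = $228,137
Transit Authority: $228,137 × 0.00569 = $1,298.09953
City of Orrin Falls: $228,137 × 0.00668 = $1,523.95516
Briarton Township: $228,137 × 0.00231 = $526.99647
Eastcliff USD: $228,137 × 0.02772 = $6,323.95764
Total = $1,298.09953 + $1,523.95516 + $526.99647 + $6,323.95764 = $9,673.0088

$9,673.01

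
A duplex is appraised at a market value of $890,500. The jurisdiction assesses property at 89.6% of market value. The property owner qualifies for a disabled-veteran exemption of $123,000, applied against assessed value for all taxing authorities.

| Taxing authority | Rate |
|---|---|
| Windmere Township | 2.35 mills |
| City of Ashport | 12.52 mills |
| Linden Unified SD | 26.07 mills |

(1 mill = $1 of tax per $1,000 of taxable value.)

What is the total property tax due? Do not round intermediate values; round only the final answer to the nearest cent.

Assessed value = $890,500 × 0.896 = $797,888
Taxable value = $797,888 − $123,000 = $674,888
Windmere Township: $674,888 × 0.00235 = $1,585.9868
City of Ashport: $674,888 × 0.01252 = $8,449.59776
Linden Unified SD: $674,888 × 0.02607 = $17,594.33016
Total = $1,585.9868 + $8,449.59776 + $17,594.33016 = $27,629.91472

$27,629.91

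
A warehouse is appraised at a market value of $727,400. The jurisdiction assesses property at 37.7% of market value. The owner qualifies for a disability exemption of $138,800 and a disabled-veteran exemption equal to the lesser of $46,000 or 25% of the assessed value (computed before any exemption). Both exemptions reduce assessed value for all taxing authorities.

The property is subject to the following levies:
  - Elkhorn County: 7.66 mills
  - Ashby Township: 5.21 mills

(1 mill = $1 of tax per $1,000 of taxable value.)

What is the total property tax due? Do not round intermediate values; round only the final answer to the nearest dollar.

$1,151

Assessed value = $727,400 × 0.377 = $274,229.8
Disabled-veteran exemption = min($46,000, 25% × $274,229.8) = min($46,000, $68,557.45) = $46,000 (dollar cap binds)
Taxable value = $274,229.8 − $138,800 − $46,000 = $89,429.8
Elkhorn County: $89,429.8 × 0.00766 = $685.032268
Ashby Township: $89,429.8 × 0.00521 = $465.929258
Total = $1,150.961526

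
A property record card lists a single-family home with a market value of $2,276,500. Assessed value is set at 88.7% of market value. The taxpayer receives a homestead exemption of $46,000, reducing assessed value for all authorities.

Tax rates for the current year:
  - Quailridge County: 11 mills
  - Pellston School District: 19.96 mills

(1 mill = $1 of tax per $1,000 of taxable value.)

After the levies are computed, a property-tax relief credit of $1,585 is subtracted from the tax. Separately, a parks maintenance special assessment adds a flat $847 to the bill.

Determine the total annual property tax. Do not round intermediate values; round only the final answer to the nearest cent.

Assessed value = $2,276,500 × 0.887 = $2,019,255.5
Taxable value = $2,019,255.5 − $46,000 = $1,973,255.5
Quailridge County: $1,973,255.5 × 0.011 = $21,705.8105
Pellston School District: $1,973,255.5 × 0.01996 = $39,386.17978
Levies subtotal = $61,091.99028
After credit = $61,091.99028 − $1,585 = $59,506.99028
Total = $59,506.99028 + $847 = $60,353.99028

$60,353.99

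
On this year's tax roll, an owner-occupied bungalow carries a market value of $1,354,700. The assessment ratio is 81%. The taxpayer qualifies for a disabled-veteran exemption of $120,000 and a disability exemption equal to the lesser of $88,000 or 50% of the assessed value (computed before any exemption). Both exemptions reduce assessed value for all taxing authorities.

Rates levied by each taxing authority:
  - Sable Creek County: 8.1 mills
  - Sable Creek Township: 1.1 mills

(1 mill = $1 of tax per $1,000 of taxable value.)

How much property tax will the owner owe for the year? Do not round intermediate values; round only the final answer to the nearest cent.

Assessed value = $1,354,700 × 0.81 = $1,097,307
Disability exemption = min($88,000, 50% × $1,097,307) = min($88,000, $548,653.5) = $88,000 (dollar cap binds)
Taxable value = $1,097,307 − $120,000 − $88,000 = $889,307
Sable Creek County: $889,307 × 0.0081 = $7,203.3867
Sable Creek Township: $889,307 × 0.0011 = $978.2377
Total = $8,181.6244

$8,181.62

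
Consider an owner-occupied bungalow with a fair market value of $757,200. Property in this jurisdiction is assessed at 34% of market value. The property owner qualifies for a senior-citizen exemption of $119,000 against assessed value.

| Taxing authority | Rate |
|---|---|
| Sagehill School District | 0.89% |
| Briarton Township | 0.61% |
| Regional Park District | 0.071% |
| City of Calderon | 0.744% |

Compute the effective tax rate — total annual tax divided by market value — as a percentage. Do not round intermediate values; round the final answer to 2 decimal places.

0.42%

Assessed value = $757,200 × 0.34 = $257,448
Taxable value = $257,448 − $119,000 = $138,448
Sagehill School District: $138,448 × 0.0089 = $1,232.1872
Briarton Township: $138,448 × 0.0061 = $844.5328
Regional Park District: $138,448 × 0.00071 = $98.29808
City of Calderon: $138,448 × 0.00744 = $1,030.05312
Total tax = $3,205.0712
Effective rate = $3,205.0712 ÷ $757,200 = 0.42% of market value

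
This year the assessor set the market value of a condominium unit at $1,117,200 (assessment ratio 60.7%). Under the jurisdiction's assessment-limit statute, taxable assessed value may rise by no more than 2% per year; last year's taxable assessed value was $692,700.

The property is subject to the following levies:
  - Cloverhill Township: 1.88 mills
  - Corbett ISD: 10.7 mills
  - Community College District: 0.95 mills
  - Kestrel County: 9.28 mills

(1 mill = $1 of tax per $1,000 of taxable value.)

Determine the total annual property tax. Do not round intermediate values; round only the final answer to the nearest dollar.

Uncapped assessed value = $1,117,200 × 0.607 = $678,140.4
Cap limit = $692,700 × 1.02 = $706,554
Taxable assessed value = min($678,140.4, $706,554) = $678,140.4 (cap does not bind)
Cloverhill Township: $678,140.4 × 0.00188 = $1,274.903952
Corbett ISD: $678,140.4 × 0.0107 = $7,256.10228
Community College District: $678,140.4 × 0.00095 = $644.23338
Kestrel County: $678,140.4 × 0.00928 = $6,293.142912
Total = $15,468.382524

$15,468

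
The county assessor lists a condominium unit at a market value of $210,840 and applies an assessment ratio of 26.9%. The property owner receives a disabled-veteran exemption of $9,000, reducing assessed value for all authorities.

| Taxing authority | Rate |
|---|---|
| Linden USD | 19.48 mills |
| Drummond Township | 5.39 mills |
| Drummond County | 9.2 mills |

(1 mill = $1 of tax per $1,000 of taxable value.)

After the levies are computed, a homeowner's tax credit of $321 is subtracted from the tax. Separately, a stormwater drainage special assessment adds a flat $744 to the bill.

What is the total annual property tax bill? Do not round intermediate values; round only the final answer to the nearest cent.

$2,048.68

Assessed value = $210,840 × 0.269 = $56,715.96
Taxable value = $56,715.96 − $9,000 = $47,715.96
Linden USD: $47,715.96 × 0.01948 = $929.5069008
Drummond Township: $47,715.96 × 0.00539 = $257.1890244
Drummond County: $47,715.96 × 0.0092 = $438.986832
Levies subtotal = $1,625.6827572
After credit = $1,625.6827572 − $321 = $1,304.6827572
Total = $1,304.6827572 + $744 = $2,048.6827572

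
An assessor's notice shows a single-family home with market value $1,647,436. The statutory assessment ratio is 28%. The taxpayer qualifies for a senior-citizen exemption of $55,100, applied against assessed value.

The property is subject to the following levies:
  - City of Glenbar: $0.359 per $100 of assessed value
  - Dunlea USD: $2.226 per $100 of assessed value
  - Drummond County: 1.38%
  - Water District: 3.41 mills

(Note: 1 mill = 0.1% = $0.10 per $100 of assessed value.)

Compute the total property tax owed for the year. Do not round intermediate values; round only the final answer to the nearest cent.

$17,490.20

Assessed value = $1,647,436 × 0.28 = $461,282.08
Taxable value = $461,282.08 − $55,100 = $406,182.08
City of Glenbar: $406,182.08 × 0.00359 = $1,458.1936672
Dunlea USD: $406,182.08 × 0.02226 = $9,041.6131008
Drummond County: $406,182.08 × 0.0138 = $5,605.312704
Water District: $406,182.08 × 0.00341 = $1,385.0808928
Total = $17,490.2003648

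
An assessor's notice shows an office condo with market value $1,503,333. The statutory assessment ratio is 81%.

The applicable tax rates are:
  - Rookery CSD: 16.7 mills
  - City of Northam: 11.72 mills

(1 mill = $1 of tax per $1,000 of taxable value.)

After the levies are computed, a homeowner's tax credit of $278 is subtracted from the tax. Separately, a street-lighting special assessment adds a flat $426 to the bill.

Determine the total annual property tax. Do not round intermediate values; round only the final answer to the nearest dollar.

$34,755

Assessed value = $1,503,333 × 0.81 = $1,217,699.73
Rookery CSD: $1,217,699.73 × 0.0167 = $20,335.585491
City of Northam: $1,217,699.73 × 0.01172 = $14,271.4408356
Levies subtotal = $34,607.0263266
After credit = $34,607.0263266 − $278 = $34,329.0263266
Total = $34,329.0263266 + $426 = $34,755.0263266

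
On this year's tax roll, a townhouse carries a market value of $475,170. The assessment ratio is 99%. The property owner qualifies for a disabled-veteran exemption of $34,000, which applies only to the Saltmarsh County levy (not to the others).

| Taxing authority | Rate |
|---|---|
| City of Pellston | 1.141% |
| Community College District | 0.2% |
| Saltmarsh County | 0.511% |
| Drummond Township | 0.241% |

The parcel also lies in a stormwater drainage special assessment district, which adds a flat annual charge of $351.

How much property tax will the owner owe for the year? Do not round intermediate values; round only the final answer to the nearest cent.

Assessed value = $475,170 × 0.99 = $470,418.3
City of Pellston: $470,418.3 × 0.01141 = $5,367.472803
Community College District: $470,418.3 × 0.002 = $940.8366
Saltmarsh County: ($470,418.3 − $34,000) × 0.00511 = $436,418.3 × 0.00511 = $2,230.097513
Drummond Township: $470,418.3 × 0.00241 = $1,133.708103
Levies subtotal = $9,672.115019
Total = $9,672.115019 + $351 = $10,023.115019

$10,023.12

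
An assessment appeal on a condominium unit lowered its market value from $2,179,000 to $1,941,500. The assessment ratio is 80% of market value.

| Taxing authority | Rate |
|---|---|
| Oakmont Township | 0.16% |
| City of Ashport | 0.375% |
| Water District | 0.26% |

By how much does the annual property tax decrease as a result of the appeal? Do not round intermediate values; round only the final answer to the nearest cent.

Old assessed value = $2,179,000 × 0.8 = $1,743,200
New assessed value = $1,941,500 × 0.8 = $1,553,200
Combined rate = 0.0016 + 0.00375 + 0.0026 = 0.00795
Old tax = $1,743,200 × 0.00795 = $13,858.44
New tax = $1,553,200 × 0.00795 = $12,347.94
Reduction = $13,858.44 − $12,347.94 = $1,510.5

$1,510.50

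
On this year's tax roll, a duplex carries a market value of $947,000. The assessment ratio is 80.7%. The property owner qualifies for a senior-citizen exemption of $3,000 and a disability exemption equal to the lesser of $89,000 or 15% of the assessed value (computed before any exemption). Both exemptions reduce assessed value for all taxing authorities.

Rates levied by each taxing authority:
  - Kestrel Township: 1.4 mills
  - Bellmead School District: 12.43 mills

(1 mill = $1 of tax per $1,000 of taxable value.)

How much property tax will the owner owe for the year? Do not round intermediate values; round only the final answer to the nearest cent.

$9,296.93

Assessed value = $947,000 × 0.807 = $764,229
Disability exemption = min($89,000, 15% × $764,229) = min($89,000, $114,634.35) = $89,000 (dollar cap binds)
Taxable value = $764,229 − $3,000 − $89,000 = $672,229
Kestrel Township: $672,229 × 0.0014 = $941.1206
Bellmead School District: $672,229 × 0.01243 = $8,355.80647
Total = $9,296.92707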